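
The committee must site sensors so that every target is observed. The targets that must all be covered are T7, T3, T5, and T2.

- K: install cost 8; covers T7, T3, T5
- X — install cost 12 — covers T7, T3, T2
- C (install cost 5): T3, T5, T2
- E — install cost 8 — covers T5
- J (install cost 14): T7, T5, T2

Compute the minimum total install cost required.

13

This is an integer covering problem.
Choose K and C: together they cover T7, T3, T5, T2 — every target.
Total install cost: 8 + 5 = 13.
No cover costs less than 13.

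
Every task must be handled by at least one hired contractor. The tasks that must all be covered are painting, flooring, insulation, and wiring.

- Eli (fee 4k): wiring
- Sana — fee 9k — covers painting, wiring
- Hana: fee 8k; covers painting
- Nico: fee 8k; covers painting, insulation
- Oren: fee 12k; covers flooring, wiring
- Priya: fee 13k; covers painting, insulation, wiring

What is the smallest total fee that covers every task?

The greedy cost-per-new-task heuristic would pick Eli, Nico, and Oren for 24, but a cheaper cover exists.
Choose Nico and Oren: together they cover painting, flooring, insulation, wiring — every task.
Total fee: 8 + 12 = 20.
No cover costs less than 20.

20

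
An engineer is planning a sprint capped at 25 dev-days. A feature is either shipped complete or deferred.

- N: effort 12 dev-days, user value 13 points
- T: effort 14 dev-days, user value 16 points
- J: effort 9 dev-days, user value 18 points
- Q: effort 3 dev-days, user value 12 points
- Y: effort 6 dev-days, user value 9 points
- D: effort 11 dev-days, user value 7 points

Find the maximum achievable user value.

43

Take N, J, and Q: effort 12 + 9 + 3 = 24 ≤ 25, user value 13 + 18 + 12 = 43.
No other feasible combination does better.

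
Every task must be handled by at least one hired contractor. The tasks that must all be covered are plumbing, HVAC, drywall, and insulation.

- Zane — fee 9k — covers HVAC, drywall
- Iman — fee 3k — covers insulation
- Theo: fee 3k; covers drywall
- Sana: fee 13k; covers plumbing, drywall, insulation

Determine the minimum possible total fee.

The greedy cost-per-new-task heuristic would pick Iman, Theo, Zane, and Sana for 28, but a cheaper cover exists.
Choose Zane and Sana: together they cover plumbing, HVAC, drywall, insulation — every task.
Total fee: 9 + 13 = 22.
No cover costs less than 22.

22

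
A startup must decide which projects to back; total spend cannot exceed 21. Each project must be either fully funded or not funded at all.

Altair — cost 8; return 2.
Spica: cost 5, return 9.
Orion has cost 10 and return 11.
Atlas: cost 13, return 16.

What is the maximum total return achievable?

25

This is a 0-1 knapsack instance.
Allowing fractional choices, the relaxed optimum would be about 28.3, but projects are indivisible.
Spica + Atlas: cost 5 + 13 = 18 ≤ 21, return 9 + 16 = 25.
Altair + Atlas: cost 8 + 13 = 21 ≤ 21, return 2 + 16 = 18.
Spica + Orion: cost 5 + 10 = 15 ≤ 21, return 9 + 11 = 20.
Best is Spica and Atlas with total return 25.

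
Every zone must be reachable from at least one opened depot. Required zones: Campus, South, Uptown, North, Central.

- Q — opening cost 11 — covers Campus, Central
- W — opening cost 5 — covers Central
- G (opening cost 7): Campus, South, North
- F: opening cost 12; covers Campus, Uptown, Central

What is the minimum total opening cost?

Choose G and F: together they cover Campus, South, Uptown, North, Central — every zone.
Total opening cost: 7 + 12 = 19.

19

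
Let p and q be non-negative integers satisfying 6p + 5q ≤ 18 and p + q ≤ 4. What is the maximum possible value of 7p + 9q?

(p,q)=(0,3): 6·0+5·3=15≤18, 1·0+1·3=3≤4, objective 27.
(p,q)=(1,2): 6·1+5·2=16≤18, 1·1+1·2=3≤4, objective 25.
(p,q)=(0,2): 6·0+5·2=10≤18, 1·0+1·2=2≤4, objective 18.
Maximum is 27 at (p,q)=(0,3).

27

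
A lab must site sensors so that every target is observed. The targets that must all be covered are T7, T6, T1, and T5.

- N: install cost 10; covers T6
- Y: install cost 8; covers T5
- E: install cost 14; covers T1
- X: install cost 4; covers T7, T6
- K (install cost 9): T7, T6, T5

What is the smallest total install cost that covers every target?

This is a weighted set-cover instance.
The greedy cost-per-new-target heuristic would pick X, Y, and E for 26, but a cheaper cover exists.
Choose E and K: together they cover T7, T6, T1, T5 — every target.
Total install cost: 14 + 9 = 23.
No cover costs less than 23.

23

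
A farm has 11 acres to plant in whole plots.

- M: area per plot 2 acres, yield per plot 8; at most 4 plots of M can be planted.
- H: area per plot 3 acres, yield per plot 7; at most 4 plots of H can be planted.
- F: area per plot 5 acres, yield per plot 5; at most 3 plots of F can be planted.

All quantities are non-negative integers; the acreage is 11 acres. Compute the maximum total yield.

M has the best ratio (8/2); taking only M gives at most 4×8 = 32 (stopped by the supply cap of 4).
Mixing does better — 4×M and 1×H: area 11 ≤ 11, yield 4·8 + 1·7 = 39.

39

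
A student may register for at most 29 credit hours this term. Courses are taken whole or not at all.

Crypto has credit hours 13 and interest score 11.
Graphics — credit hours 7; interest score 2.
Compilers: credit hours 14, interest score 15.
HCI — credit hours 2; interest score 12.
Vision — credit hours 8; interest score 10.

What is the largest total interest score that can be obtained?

Allowing fractional choices, the relaxed optimum would be about 41.2, but courses are indivisible.
Compilers + HCI + Vision: credit hours 14 + 2 + 8 = 24 ≤ 29, interest score 15 + 12 + 10 = 37.
Crypto + Compilers + HCI: credit hours 13 + 14 + 2 = 29 ≤ 29, interest score 11 + 15 + 12 = 38.
Best is Crypto, Compilers, and HCI with total interest score 38.

38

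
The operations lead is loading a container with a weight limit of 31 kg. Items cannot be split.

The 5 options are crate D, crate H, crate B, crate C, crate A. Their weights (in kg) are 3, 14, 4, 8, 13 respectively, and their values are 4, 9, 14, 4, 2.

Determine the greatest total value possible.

crate D + crate H + crate B + crate C: weight 3 + 14 + 4 + 8 = 29 ≤ 31, value 4 + 9 + 14 + 4 = 31.
crate D + crate H + crate B: weight 3 + 14 + 4 = 21 ≤ 31, value 4 + 9 + 14 = 27.
crate H + crate B + crate C: weight 14 + 4 + 8 = 26 ≤ 31, value 9 + 14 + 4 = 27.
Best is crate D, crate H, crate B, and crate C with total value 31.

31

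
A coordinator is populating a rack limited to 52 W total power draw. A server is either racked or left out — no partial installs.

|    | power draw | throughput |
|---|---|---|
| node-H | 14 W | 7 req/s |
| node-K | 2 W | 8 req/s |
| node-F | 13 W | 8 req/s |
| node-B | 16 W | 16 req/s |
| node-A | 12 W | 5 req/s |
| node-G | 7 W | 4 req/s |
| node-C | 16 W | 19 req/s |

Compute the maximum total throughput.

51

Allowing fractional choices, the relaxed optimum would be about 53.9, but servers are indivisible.
node-K + node-B + node-A + node-C: power draw 2 + 16 + 12 + 16 = 46 ≤ 52, throughput 8 + 16 + 5 + 19 = 48.
node-H + node-K + node-B + node-C: power draw 14 + 2 + 16 + 16 = 48 ≤ 52, throughput 7 + 8 + 16 + 19 = 50.
node-K + node-F + node-B + node-C: power draw 2 + 13 + 16 + 16 = 47 ≤ 52, throughput 8 + 8 + 16 + 19 = 51.
Best is node-K, node-F, node-B, and node-C with total throughput 51.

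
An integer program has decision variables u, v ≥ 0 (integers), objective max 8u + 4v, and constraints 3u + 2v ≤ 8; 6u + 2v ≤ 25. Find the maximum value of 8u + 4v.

(u,v)=(2,1): 3·2+2·1=8≤8, 6·2+2·1=14≤25, objective 20.
(u,v)=(1,2): 3·1+2·2=7≤8, 6·1+2·2=10≤25, objective 16.
(u,v)=(2,0): 3·2+2·0=6≤8, 6·2+2·0=12≤25, objective 16.
Maximum is 20 at (u,v)=(2,1).

20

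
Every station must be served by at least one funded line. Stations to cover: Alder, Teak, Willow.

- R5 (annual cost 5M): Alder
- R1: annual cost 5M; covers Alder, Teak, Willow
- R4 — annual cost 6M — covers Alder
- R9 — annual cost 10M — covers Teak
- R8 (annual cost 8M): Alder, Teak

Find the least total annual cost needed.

5

This is a weighted set-cover instance.
R1 alone covers Alder, Teak, Willow — every station.
Total annual cost: 5.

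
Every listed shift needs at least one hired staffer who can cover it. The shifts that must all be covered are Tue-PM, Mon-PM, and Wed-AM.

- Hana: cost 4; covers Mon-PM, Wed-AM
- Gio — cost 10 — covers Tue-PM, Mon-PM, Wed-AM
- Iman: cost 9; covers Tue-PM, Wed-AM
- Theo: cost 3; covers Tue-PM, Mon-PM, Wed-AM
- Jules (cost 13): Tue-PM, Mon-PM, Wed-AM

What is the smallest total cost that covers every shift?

3

This is a weighted set-cover instance.
Theo alone covers Tue-PM, Mon-PM, Wed-AM — every shift.
Total cost: 3.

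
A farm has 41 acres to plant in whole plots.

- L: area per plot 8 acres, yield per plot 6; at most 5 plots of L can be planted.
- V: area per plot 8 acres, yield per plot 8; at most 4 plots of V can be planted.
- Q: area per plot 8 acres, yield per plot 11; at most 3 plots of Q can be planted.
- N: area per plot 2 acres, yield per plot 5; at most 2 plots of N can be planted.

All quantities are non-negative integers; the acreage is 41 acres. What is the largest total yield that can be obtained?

51

This is a bounded integer knapsack.
N has the best ratio (5/2); taking only N gives at most 2×5 = 10 (stopped by the supply cap of 2).
Mixing does better — 1×V, 3×Q, and 2×N: area 36 ≤ 41, yield 1·8 + 3·11 + 2·5 = 51.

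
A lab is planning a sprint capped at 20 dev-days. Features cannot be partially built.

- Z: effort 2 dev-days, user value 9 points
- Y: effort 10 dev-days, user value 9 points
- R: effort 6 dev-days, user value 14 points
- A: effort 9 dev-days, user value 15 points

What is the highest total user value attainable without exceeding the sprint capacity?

Z + R + A: effort 2 + 6 + 9 = 17 ≤ 20, user value 9 + 14 + 15 = 38.
Z + Y + R: effort 2 + 10 + 6 = 18 ≤ 20, user value 9 + 9 + 14 = 32.
R + A: effort 6 + 9 = 15 ≤ 20, user value 14 + 15 = 29.
Best is Z, R, and A with total user value 38.

38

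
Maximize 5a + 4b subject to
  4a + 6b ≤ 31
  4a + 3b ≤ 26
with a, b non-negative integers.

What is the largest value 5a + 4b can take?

30

(a,b)=(6,0): 4·6+6·0=24≤31, 4·6+3·0=24≤26, objective 30.
(a,b)=(5,1): 4·5+6·1=26≤31, 4·5+3·1=23≤26, objective 29.
(a,b)=(4,2): 4·4+6·2=28≤31, 4·4+3·2=22≤26, objective 28.
(a,b)=(5,0): 4·5+6·0=20≤31, 4·5+3·0=20≤26, objective 25.
No feasible integer point exceeds 30.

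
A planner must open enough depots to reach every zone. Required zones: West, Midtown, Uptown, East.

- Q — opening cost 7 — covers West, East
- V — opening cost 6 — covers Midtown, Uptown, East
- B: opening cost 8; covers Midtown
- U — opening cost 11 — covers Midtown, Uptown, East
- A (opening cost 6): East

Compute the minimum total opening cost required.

This is an integer covering problem.
Choose Q and V: together they cover West, Midtown, Uptown, East — every zone.
Total opening cost: 7 + 6 = 13.
No cover costs less than 13.

13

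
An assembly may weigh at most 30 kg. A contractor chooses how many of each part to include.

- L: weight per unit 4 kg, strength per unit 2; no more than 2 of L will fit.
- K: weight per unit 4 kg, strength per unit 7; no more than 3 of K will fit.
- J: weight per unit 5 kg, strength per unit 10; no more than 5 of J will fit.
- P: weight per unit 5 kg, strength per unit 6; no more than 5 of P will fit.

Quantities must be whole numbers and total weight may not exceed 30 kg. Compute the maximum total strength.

J has the best ratio (10/5); taking only J gives at most 5×10 = 50 (stopped by the supply cap of 5).
Mixing does better — 1×K and 5×J: weight 29 ≤ 30, strength 1·7 + 5·10 = 57.

57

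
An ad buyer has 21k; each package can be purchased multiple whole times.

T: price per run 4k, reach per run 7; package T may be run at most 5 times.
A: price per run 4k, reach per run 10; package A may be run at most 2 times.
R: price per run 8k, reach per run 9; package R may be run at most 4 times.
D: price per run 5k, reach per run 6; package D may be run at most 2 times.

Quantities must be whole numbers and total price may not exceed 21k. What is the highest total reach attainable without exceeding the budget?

3×T and 2×A: price 20 ≤ 21, reach 3·7 + 2·10 = 41.
2×T, 2×A, and 1×D: price 21 ≤ 21, reach 2·7 + 2·10 + 1·6 = 40.
Best is 41.

41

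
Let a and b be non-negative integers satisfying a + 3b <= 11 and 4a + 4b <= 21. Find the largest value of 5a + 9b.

The continuous relaxation peaks at (2.38, 2.88) with value 37.75; rounding to a feasible lattice point costs some objective.
(a,b)=(2,3): 1·2+3·3=11≤11, 4·2+4·3=20≤21, objective 37.
(a,b)=(3,2): 1·3+3·2=9≤11, 4·3+4·2=20≤21, objective 33.
(a,b)=(1,3): 1·1+3·3=10≤11, 4·1+4·3=16≤21, objective 32.
No feasible integer point exceeds 37.

37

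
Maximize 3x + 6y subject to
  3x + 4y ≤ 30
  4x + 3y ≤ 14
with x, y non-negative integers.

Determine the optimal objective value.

24

Relaxing integrality, the LP optimum is 28.00 at (x,y) = (0, 4.67), which is not an integer point.
(x,y)=(0,4): 3·0+4·4=16≤30, 4·0+3·4=12≤14, objective 24.
(x,y)=(1,3): 3·1+4·3=15≤30, 4·1+3·3=13≤14, objective 21.
No feasible integer point exceeds 24.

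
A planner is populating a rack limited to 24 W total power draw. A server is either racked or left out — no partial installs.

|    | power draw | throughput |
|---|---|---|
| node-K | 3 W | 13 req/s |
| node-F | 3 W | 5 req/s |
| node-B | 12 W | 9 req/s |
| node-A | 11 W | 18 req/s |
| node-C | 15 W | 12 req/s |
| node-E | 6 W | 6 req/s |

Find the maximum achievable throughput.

42

Allowing fractional choices, the relaxed optimum would be about 42.8, but servers are indivisible.
node-K + node-F + node-A: power draw 3 + 3 + 11 = 17 ≤ 24, throughput 13 + 5 + 18 = 36.
node-K + node-A + node-E: power draw 3 + 11 + 6 = 20 ≤ 24, throughput 13 + 18 + 6 = 37.
node-K + node-F + node-A + node-E: power draw 3 + 3 + 11 + 6 = 23 ≤ 24, throughput 13 + 5 + 18 + 6 = 42.
Best is node-K, node-F, node-A, and node-E with total throughput 42.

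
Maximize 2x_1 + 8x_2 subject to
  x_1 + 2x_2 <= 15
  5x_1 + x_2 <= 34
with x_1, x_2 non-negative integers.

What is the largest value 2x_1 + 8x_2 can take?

(x_1,x_2)=(1,7) is feasible, giving 58.
(x_1,x_2)=(0,7) is feasible, giving 56.
(x_1,x_2)=(2,6) is feasible, giving 52.
The best lattice point is (1,7), giving 58.

58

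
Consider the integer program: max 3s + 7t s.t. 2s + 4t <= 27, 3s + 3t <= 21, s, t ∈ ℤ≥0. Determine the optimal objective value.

45

Relaxing integrality, the LP optimum is 47.25 at (s,t) = (0, 6.75), which is not an integer point.
(s,t)=(1,6): 2·1+4·6=26≤27, 3·1+3·6=21≤21, objective 45.
(s,t)=(0,6): 2·0+4·6=24≤27, 3·0+3·6=18≤21, objective 42.
No feasible integer point exceeds 45.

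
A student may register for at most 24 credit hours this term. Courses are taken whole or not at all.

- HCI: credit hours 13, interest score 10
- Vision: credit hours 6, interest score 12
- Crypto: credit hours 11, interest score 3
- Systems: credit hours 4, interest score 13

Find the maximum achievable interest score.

Take HCI, Vision, and Systems: credit hours 13 + 6 + 4 = 23 ≤ 24, interest score 10 + 12 + 13 = 35.
No other feasible combination does better.

35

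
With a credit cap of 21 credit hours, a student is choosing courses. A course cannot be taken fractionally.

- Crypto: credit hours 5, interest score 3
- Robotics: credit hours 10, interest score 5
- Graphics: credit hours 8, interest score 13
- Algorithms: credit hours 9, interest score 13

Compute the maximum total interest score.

26

Allowing fractional choices, the relaxed optimum would be about 28.4, but courses are indivisible.
Graphics + Algorithms: credit hours 8 + 9 = 17 ≤ 21, interest score 13 + 13 = 26.
Robotics + Graphics: credit hours 10 + 8 = 18 ≤ 21, interest score 5 + 13 = 18.
Best is Graphics and Algorithms with total interest score 26.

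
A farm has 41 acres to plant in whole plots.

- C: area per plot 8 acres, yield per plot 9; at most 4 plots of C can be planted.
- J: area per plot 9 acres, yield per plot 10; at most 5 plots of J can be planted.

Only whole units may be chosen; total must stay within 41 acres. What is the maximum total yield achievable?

46

This is a bounded integer knapsack.
4×C and 1×J: area 41 ≤ 41, yield 4·9 + 1·10 = 46.
4×J: area 36 ≤ 41, yield 4·10 = 40.
Best is 46.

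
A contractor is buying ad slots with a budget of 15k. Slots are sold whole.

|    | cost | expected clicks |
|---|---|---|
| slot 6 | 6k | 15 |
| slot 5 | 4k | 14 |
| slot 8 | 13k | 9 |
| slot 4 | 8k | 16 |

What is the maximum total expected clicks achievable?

31

Take slot 6 and slot 4: cost 6 + 8 = 14 ≤ 15, expected clicks 15 + 16 = 31.
No other feasible combination does better.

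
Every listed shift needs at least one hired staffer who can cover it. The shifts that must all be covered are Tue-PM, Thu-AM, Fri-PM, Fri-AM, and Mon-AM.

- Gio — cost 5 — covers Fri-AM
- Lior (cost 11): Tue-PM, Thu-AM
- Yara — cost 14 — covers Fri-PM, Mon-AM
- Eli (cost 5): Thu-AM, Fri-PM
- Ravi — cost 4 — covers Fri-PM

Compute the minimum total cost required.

The greedy cost-per-new-shift heuristic would pick Eli, Gio, Lior, and Yara for 35, but a cheaper cover exists.
Choose Gio, Lior, and Yara: together they cover Tue-PM, Thu-AM, Fri-PM, Fri-AM, Mon-AM — every shift.
Total cost: 5 + 11 + 14 = 30.
No cover costs less than 30.

30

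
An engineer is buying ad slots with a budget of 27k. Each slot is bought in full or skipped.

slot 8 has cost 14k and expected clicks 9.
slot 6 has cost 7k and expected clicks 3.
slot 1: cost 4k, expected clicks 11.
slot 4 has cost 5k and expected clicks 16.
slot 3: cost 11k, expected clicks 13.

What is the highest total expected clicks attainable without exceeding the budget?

43

Allowing fractional choices, the relaxed optimum would be about 44.5, but ad slots are indivisible.
slot 6 + slot 1 + slot 4 + slot 3: cost 7 + 4 + 5 + 11 = 27 ≤ 27, expected clicks 3 + 11 + 16 + 13 = 43.
slot 1 + slot 4 + slot 3: cost 4 + 5 + 11 = 20 ≤ 27, expected clicks 11 + 16 + 13 = 40.
slot 8 + slot 1 + slot 4: cost 14 + 4 + 5 = 23 ≤ 27, expected clicks 9 + 11 + 16 = 36.
Best is slot 6, slot 1, slot 4, and slot 3 with total expected clicks 43.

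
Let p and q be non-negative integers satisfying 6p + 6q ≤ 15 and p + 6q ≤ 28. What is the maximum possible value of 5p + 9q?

(p,q)=(0,2): 6·0+6·2=12≤15, 1·0+6·2=12≤28, objective 18.
(p,q)=(1,1): 6·1+6·1=12≤15, 1·1+6·1=7≤28, objective 14.
(p,q)=(0,1): 6·0+6·1=6≤15, 1·0+6·1=6≤28, objective 9.
Maximum is 18 at (p,q)=(0,2).

18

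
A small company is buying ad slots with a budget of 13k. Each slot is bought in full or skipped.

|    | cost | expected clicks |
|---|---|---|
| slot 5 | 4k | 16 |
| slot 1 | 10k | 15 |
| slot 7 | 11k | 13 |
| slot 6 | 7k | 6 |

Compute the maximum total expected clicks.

22

slot 1: cost 10 ≤ 13, expected clicks 15.
slot 5 + slot 6: cost 4 + 7 = 11 ≤ 13, expected clicks 16 + 6 = 22.
slot 5: cost 4 ≤ 13, expected clicks 16.
Best is slot 5 and slot 6 with total expected clicks 22.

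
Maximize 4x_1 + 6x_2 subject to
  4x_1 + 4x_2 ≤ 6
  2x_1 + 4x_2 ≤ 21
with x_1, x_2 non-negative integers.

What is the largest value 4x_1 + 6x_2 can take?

The continuous relaxation peaks at (0, 1.5) with value 9.00; rounding to a feasible lattice point costs some objective.
(x_1,x_2)=(0,1): 4·0+4·1=4≤6, 2·0+4·1=4≤21, objective 6.
(x_1,x_2)=(1,0): 4·1+4·0=4≤6, 2·1+4·0=2≤21, objective 4.
(x_1,x_2)=(0,0): 4·0+4·0=0≤6, 2·0+4·0=0≤21, objective 0.
Maximum is 6 at (x_1,x_2)=(0,1).

6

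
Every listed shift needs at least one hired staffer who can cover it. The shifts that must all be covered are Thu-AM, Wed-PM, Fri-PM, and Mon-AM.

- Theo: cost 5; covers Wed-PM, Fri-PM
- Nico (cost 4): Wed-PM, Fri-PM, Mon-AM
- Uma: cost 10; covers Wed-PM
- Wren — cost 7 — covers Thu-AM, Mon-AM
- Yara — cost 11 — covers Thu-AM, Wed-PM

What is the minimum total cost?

Choose Nico and Wren: together they cover Thu-AM, Wed-PM, Fri-PM, Mon-AM — every shift.
Total cost: 4 + 7 = 11.
No cover costs less than 11.

11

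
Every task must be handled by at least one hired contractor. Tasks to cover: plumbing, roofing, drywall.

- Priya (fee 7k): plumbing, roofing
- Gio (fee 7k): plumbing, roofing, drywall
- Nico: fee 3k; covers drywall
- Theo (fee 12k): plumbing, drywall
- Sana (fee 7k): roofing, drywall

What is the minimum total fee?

Gio alone covers plumbing, roofing, drywall — every task.
Total fee: 7.
No cover costs less than 7.

7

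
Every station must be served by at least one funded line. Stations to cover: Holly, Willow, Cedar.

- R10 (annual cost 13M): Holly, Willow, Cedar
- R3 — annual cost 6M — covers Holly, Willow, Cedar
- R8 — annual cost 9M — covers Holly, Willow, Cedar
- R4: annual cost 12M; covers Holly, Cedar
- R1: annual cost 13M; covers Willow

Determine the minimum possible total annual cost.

This is a weighted set-cover instance.
R3 alone covers Holly, Willow, Cedar — every station.
Total annual cost: 6.
No cover costs less than 6.

6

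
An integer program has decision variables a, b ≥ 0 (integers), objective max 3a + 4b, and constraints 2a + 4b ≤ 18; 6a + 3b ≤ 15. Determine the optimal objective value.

16

Relaxing integrality, the LP optimum is 18.33 at (a,b) = (0.333, 4.33), which is not an integer point.
(a,b)=(0,4) is feasible, giving 16.
(a,b)=(1,3) is feasible, giving 15.
(a,b)=(0,3) is feasible, giving 12.
No feasible integer point exceeds 16.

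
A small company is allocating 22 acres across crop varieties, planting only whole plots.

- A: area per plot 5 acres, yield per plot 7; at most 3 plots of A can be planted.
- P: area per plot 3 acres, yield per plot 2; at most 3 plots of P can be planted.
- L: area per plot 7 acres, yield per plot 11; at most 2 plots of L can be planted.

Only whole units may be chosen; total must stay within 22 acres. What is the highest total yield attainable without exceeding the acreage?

32

L has the best ratio (11/7); taking only L gives at most 2×11 = 22 (stopped by the supply cap of 2).
Mixing does better — 3×A and 1×L: area 22 ≤ 22, yield 3·7 + 1·11 = 32.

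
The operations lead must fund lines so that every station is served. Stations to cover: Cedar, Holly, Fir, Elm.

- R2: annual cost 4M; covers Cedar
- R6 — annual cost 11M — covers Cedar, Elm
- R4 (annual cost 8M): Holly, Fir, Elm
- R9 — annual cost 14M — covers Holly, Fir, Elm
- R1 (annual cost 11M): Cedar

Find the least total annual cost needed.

This is an integer covering problem.
Choose R2 and R4: together they cover Cedar, Holly, Fir, Elm — every station.
Total annual cost: 4 + 8 = 12.

12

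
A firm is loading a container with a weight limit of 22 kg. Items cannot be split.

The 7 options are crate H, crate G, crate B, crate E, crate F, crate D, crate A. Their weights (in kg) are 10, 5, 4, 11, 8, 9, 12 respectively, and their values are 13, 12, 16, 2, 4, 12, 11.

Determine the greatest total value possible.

crate H + crate G + crate B: weight 10 + 5 + 4 = 19 ≤ 22, value 13 + 12 + 16 = 41.
crate G + crate B + crate D: weight 5 + 4 + 9 = 18 ≤ 22, value 12 + 16 + 12 = 40.
Best is crate H, crate G, and crate B with total value 41.

41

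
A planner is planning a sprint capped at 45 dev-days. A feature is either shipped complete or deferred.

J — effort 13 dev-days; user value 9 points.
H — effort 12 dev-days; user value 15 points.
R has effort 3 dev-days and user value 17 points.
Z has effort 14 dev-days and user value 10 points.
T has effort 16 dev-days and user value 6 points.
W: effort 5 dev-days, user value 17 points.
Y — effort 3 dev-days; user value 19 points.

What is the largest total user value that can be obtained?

Allowing fractional choices, the relaxed optimum would be about 83.5, but features are indivisible.
H + R + T + W + Y: effort 12 + 3 + 16 + 5 + 3 = 39 ≤ 45, user value 15 + 17 + 6 + 17 + 19 = 74.
J + H + R + W + Y: effort 13 + 12 + 3 + 5 + 3 = 36 ≤ 45, user value 9 + 15 + 17 + 17 + 19 = 77.
H + R + Z + W + Y: effort 12 + 3 + 14 + 5 + 3 = 37 ≤ 45, user value 15 + 17 + 10 + 17 + 19 = 78.
Best is H, R, Z, W, and Y with total user value 78.

78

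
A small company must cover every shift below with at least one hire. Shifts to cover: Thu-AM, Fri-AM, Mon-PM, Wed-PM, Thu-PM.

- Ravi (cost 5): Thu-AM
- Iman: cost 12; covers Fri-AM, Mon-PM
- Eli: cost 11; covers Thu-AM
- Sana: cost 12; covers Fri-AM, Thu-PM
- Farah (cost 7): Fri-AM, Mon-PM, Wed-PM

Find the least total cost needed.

24

This is an integer covering problem.
Choose Ravi, Sana, and Farah: together they cover Thu-AM, Fri-AM, Mon-PM, Wed-PM, Thu-PM — every shift.
Total cost: 5 + 12 + 7 = 24.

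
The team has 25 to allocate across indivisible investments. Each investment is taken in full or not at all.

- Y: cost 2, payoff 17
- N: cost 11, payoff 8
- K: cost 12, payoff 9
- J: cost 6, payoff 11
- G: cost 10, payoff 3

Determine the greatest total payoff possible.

37

Treat it as a binary knapsack problem.
Take Y, K, and J: cost 2 + 12 + 6 = 20 ≤ 25, payoff 17 + 9 + 11 = 37.
No other feasible combination does better.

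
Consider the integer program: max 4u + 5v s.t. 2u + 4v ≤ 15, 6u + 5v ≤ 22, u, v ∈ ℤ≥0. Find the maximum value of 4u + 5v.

Relaxing integrality, the LP optimum is 20.14 at (u,v) = (0.929, 3.29), which is not an integer point.
(u,v)=(1,3): 2·1+4·3=14≤15, 6·1+5·3=21≤22, objective 19.
(u,v)=(2,2): 2·2+4·2=12≤15, 6·2+5·2=22≤22, objective 18.
(u,v)=(0,3): 2·0+4·3=12≤15, 6·0+5·3=15≤22, objective 15.
No feasible integer point exceeds 19.

19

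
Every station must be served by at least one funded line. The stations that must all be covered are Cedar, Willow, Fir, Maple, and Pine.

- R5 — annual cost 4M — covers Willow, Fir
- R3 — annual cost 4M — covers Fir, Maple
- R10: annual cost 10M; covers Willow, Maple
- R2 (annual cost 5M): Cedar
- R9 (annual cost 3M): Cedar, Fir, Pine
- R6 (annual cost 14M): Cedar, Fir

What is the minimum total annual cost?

11

Choose R5, R3, and R9: together they cover Cedar, Willow, Fir, Maple, Pine — every station.
Total annual cost: 4 + 4 + 3 = 11.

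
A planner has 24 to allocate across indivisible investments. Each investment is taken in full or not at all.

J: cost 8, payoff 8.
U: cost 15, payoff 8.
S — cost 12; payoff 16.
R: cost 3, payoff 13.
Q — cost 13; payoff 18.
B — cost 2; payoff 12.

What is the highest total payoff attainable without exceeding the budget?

Allowing fractional choices, the relaxed optimum would be about 51.0, but investments are indivisible.
S + R + B: cost 12 + 3 + 2 = 17 ≤ 24, payoff 16 + 13 + 12 = 41.
R + Q + B: cost 3 + 13 + 2 = 18 ≤ 24, payoff 13 + 18 + 12 = 43.
Best is R, Q, and B with total payoff 43.

43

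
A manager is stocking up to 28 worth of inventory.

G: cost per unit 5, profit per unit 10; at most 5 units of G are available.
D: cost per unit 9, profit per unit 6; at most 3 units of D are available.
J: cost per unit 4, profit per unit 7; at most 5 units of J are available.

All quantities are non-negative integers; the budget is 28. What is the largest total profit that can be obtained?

Take 4×G and 2×J: cost 28 ≤ 28, profit 4·10 + 2·7 = 54.
No other integer combination yields more.

54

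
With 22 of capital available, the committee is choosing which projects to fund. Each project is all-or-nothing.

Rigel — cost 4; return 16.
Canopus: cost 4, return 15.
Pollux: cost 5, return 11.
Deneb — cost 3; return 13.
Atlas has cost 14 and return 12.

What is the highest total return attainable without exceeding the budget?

55

This is a 0-1 knapsack instance.
Rigel + Canopus + Deneb: cost 4 + 4 + 3 = 11 ≤ 22, return 16 + 15 + 13 = 44.
Rigel + Canopus + Pollux + Deneb: cost 4 + 4 + 5 + 3 = 16 ≤ 22, return 16 + 15 + 11 + 13 = 55.
Best is Rigel, Canopus, Pollux, and Deneb with total return 55.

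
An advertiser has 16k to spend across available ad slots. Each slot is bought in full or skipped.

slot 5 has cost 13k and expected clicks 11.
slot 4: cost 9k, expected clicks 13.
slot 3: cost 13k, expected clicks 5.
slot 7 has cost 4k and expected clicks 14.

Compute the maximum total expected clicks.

27

slot 7: cost 4 ≤ 16, expected clicks 14.
slot 4 + slot 7: cost 9 + 4 = 13 ≤ 16, expected clicks 13 + 14 = 27.
Best is slot 4 and slot 7 with total expected clicks 27.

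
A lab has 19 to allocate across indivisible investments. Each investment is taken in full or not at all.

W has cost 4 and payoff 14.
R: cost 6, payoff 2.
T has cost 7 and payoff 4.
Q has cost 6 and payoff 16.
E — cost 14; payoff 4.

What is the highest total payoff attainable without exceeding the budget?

34

This is an integer program with binary decision variables.
Take W, T, and Q: cost 4 + 7 + 6 = 17 ≤ 19, payoff 14 + 4 + 16 = 34.
No other feasible combination does better.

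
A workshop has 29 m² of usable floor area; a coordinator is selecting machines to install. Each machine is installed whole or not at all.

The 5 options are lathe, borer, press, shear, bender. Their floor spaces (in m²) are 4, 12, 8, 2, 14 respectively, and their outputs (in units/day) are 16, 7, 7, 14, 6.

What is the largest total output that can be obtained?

Take lathe, borer, press, and shear: floor space 4 + 12 + 8 + 2 = 26 ≤ 29, output 16 + 7 + 7 + 14 = 44.
No other feasible combination does better.

44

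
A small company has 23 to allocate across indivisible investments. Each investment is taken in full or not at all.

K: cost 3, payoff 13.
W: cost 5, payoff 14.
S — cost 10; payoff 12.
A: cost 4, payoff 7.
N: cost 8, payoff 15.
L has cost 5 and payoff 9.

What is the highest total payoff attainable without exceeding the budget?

Allowing fractional choices, the relaxed optimum would be about 54.5, but investments are indivisible.
K + W + A + N: cost 3 + 5 + 4 + 8 = 20 ≤ 23, payoff 13 + 14 + 7 + 15 = 49.
K + W + S + L: cost 3 + 5 + 10 + 5 = 23 ≤ 23, payoff 13 + 14 + 12 + 9 = 48.
K + W + N + L: cost 3 + 5 + 8 + 5 = 21 ≤ 23, payoff 13 + 14 + 15 + 9 = 51.
Best is K, W, N, and L with total payoff 51.

51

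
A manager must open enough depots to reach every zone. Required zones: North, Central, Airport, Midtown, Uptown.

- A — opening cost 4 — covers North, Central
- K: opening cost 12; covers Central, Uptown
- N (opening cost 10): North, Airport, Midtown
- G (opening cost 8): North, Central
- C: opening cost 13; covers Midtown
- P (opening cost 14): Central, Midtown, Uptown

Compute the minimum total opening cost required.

This is a weighted set-cover instance.
The greedy cost-per-new-zone heuristic would pick A, N, and K for 26, but a cheaper cover exists.
Choose K and N: together they cover North, Central, Airport, Midtown, Uptown — every zone.
Total opening cost: 12 + 10 = 22.
No cover costs less than 22.

22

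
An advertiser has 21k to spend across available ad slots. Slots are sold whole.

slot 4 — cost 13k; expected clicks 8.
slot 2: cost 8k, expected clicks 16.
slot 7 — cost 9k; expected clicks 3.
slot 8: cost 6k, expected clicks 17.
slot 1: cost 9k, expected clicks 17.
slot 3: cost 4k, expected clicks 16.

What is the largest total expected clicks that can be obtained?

50

Take slot 8, slot 1, and slot 3: cost 6 + 9 + 4 = 19 ≤ 21, expected clicks 17 + 17 + 16 = 50.
No other feasible combination does better.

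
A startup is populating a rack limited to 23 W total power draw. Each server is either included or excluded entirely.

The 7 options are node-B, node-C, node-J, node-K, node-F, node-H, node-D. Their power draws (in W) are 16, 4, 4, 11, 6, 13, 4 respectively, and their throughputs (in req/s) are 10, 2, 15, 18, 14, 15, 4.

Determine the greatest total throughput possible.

47

Allowing fractional choices, the relaxed optimum would be about 49.3, but servers are indivisible.
node-C + node-J + node-K + node-D: power draw 4 + 4 + 11 + 4 = 23 ≤ 23, throughput 2 + 15 + 18 + 4 = 39.
node-J + node-K + node-F: power draw 4 + 11 + 6 = 21 ≤ 23, throughput 15 + 18 + 14 = 47.
node-J + node-F + node-H: power draw 4 + 6 + 13 = 23 ≤ 23, throughput 15 + 14 + 15 = 44.
Best is node-J, node-K, and node-F with total throughput 47.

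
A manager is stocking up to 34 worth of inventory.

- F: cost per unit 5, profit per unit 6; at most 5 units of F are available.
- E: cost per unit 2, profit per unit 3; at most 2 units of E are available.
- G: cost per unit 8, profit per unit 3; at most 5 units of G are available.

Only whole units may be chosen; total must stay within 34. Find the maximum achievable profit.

5×F and 2×E: cost 29 ≤ 34, profit 5·6 + 2·3 = 36.
4×F, 2×E, and 1×G: cost 32 ≤ 34, profit 4·6 + 2·3 + 1·3 = 33.
Best is 36.

36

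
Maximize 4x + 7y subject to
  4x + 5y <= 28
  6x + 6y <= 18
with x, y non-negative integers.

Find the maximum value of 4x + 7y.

(x,y)=(0,3): 4·0+5·3=15≤28, 6·0+6·3=18≤18, objective 21.
(x,y)=(1,2): 4·1+5·2=14≤28, 6·1+6·2=18≤18, objective 18.
(x,y)=(0,2): 4·0+5·2=10≤28, 6·0+6·2=12≤18, objective 14.
No feasible integer point exceeds 21.

21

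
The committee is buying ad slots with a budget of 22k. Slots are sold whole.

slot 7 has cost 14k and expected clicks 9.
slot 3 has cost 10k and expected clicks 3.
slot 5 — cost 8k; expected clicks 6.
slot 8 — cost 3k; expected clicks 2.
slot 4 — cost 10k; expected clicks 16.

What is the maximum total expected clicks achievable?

24

Take slot 5, slot 8, and slot 4: cost 8 + 3 + 10 = 21 ≤ 22, expected clicks 6 + 2 + 16 = 24.
No other feasible combination does better.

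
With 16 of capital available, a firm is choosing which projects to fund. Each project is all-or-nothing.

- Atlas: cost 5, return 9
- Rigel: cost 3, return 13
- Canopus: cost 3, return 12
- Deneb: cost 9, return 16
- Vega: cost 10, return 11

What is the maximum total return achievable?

Allowing fractional choices, the relaxed optimum would be about 42.9, but projects are indivisible.
Rigel + Canopus + Deneb: cost 3 + 3 + 9 = 15 ≤ 16, return 13 + 12 + 16 = 41.
Rigel + Canopus + Vega: cost 3 + 3 + 10 = 16 ≤ 16, return 13 + 12 + 11 = 36.
Atlas + Rigel + Canopus: cost 5 + 3 + 3 = 11 ≤ 16, return 9 + 13 + 12 = 34.
Best is Rigel, Canopus, and Deneb with total return 41.

41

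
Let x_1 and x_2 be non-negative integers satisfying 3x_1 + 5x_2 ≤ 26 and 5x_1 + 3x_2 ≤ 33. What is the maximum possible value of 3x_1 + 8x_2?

40

The continuous relaxation peaks at (0, 5.2) with value 41.60; rounding to a feasible lattice point costs some objective.
(x_1,x_2)=(0,5): 3·0+5·5=25≤26, 5·0+3·5=15≤33, objective 40.
(x_1,x_2)=(1,4): 3·1+5·4=23≤26, 5·1+3·4=17≤33, objective 35.
(x_1,x_2)=(0,4): 3·0+5·4=20≤26, 5·0+3·4=12≤33, objective 32.
The best lattice point is (0,5), giving 40.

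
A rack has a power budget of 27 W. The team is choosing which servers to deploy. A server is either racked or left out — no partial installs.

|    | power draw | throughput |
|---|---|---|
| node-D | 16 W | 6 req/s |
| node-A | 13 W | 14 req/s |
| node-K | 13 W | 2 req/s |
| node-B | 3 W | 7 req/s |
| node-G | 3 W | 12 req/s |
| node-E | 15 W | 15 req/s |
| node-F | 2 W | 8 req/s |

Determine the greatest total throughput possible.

42

Allowing fractional choices, the relaxed optimum would be about 47.0, but servers are indivisible.
node-B + node-G + node-E + node-F: power draw 3 + 3 + 15 + 2 = 23 ≤ 27, throughput 7 + 12 + 15 + 8 = 42.
node-A + node-B + node-G + node-F: power draw 13 + 3 + 3 + 2 = 21 ≤ 27, throughput 14 + 7 + 12 + 8 = 41.
Best is node-B, node-G, node-E, and node-F with total throughput 42.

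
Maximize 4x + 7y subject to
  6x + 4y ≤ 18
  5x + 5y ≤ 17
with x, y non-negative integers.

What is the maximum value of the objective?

21

Relaxing integrality, the LP optimum is 23.80 at (x,y) = (0, 3.4), which is not an integer point.
(x,y)=(0,3): 6·0+4·3=12≤18, 5·0+5·3=15≤17, objective 21.
(x,y)=(1,2): 6·1+4·2=14≤18, 5·1+5·2=15≤17, objective 18.
(x,y)=(0,2): 6·0+4·2=8≤18, 5·0+5·2=10≤17, objective 14.
Maximum is 21 at (x,y)=(0,3).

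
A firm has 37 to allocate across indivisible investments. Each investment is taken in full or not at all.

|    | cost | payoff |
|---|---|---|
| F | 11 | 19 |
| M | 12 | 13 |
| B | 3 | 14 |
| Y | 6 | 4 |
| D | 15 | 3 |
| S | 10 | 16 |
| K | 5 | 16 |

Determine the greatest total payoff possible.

Take F, B, Y, S, and K: cost 11 + 3 + 6 + 10 + 5 = 35 ≤ 37, payoff 19 + 14 + 4 + 16 + 16 = 69.
No other feasible combination does better.

69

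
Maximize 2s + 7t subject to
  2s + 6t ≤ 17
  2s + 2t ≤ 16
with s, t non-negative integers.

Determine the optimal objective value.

(s,t)=(2,2) is feasible, giving 18.
(s,t)=(1,2) is feasible, giving 16.
(s,t)=(0,2) is feasible, giving 14.
No feasible integer point exceeds 18.

18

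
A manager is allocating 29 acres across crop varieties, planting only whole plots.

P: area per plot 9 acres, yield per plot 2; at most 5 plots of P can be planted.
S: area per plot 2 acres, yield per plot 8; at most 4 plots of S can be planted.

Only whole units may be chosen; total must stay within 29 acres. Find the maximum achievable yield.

36

S has the best ratio (8/2); taking only S gives at most 4×8 = 32 (stopped by the supply cap of 4).
Mixing does better — 2×P and 4×S: area 26 ≤ 29, yield 2·2 + 4·8 = 36.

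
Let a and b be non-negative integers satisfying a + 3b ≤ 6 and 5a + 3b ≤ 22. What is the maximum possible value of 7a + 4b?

(a,b)=(4,0): 1·4+3·0=4≤6, 5·4+3·0=20≤22, objective 28.
(a,b)=(3,1): 1·3+3·1=6≤6, 5·3+3·1=18≤22, objective 25.
(a,b)=(3,0): 1·3+3·0=3≤6, 5·3+3·0=15≤22, objective 21.
The best lattice point is (4,0), giving 28.

28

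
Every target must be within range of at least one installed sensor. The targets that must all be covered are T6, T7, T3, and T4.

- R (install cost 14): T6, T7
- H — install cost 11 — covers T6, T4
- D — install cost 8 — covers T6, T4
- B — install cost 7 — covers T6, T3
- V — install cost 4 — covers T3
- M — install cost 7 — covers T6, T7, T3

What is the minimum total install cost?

This is an integer covering problem.
Choose D and M: together they cover T6, T7, T3, T4 — every target.
Total install cost: 8 + 7 = 15.
No cover costs less than 15.

15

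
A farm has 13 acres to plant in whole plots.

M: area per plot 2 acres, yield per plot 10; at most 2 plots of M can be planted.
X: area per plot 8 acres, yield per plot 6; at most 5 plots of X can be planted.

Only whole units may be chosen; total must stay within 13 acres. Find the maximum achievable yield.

26

M has the best ratio (10/2); taking only M gives at most 2×10 = 20 (stopped by the supply cap of 2).
Mixing does better — 2×M and 1×X: area 12 ≤ 13, yield 2·10 + 1·6 = 26.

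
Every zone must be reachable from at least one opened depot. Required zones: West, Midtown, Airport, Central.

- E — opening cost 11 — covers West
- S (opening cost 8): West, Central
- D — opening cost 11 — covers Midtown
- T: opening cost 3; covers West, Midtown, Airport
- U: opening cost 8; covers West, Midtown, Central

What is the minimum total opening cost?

This is a weighted set-cover instance.
Choose S and T: together they cover West, Midtown, Airport, Central — every zone.
Total opening cost: 8 + 3 = 11.
No cover costs less than 11.

11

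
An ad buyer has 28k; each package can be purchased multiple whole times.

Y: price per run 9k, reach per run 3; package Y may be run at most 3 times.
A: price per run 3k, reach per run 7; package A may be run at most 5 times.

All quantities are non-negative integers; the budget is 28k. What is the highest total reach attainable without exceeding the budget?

This is a bounded integer knapsack.
A has the best ratio (7/3); taking only A gives at most 5×7 = 35 (stopped by the supply cap of 5).
Mixing does better — 1×Y and 5×A: price 24 ≤ 28, reach 1·3 + 5·7 = 38.

38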